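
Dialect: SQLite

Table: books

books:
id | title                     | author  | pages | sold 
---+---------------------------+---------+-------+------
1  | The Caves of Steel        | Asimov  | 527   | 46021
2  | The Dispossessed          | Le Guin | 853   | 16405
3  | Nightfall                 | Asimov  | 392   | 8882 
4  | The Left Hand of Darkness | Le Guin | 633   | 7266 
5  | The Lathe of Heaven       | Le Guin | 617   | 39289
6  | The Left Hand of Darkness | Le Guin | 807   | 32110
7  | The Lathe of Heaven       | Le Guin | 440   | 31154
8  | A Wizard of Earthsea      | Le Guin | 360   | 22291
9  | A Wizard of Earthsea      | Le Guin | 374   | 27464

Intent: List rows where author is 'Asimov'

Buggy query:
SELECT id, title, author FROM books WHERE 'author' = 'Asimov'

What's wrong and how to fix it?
Bug: 'author' in single quotes is a string literal, not the column; the comparison is literal-vs-literal and never true

Fix: Remove the quotes around the column name (or use double quotes for an identifier)

Corrected query:
SELECT id, title, author FROM books WHERE author = 'Asimov'

Result:
id | title              | author
---+--------------------+-------
1  | The Caves of Steel | Asimov
3  | Nightfall          | Asimov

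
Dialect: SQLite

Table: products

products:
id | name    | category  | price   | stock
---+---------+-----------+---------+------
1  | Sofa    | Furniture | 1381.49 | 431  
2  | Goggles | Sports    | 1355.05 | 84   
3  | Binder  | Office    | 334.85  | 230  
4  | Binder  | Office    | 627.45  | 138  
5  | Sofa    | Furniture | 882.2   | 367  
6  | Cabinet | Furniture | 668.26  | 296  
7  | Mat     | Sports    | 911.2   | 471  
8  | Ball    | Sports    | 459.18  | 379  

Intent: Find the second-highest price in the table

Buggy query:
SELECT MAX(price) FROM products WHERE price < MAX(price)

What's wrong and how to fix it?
Bug: MAX(price) on the right of the comparison is an aggregate-in-WHERE error

Fix: Put the inner MAX in a scalar subquery

Corrected query:
SELECT MAX(price) FROM products WHERE price < (SELECT MAX(price) FROM products)

Result:
MAX(price)
----------
1355.05   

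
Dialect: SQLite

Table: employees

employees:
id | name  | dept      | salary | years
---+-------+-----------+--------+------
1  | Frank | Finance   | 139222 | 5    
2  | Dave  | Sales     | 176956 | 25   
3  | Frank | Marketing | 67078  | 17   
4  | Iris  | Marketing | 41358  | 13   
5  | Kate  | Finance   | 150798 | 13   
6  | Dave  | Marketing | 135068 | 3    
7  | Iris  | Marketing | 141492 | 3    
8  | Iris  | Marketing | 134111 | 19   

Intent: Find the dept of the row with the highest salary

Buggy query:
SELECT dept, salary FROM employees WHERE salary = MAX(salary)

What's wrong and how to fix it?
Bug: WHERE is evaluated per row; an aggregate over the whole table isn't defined there

Fix: Wrap MAX in a scalar subquery so WHERE compares against a single value

Corrected query:
SELECT dept, salary FROM employees WHERE salary = (SELECT MAX(salary) FROM employees)

Result:
dept  | salary
------+-------
Sales | 176956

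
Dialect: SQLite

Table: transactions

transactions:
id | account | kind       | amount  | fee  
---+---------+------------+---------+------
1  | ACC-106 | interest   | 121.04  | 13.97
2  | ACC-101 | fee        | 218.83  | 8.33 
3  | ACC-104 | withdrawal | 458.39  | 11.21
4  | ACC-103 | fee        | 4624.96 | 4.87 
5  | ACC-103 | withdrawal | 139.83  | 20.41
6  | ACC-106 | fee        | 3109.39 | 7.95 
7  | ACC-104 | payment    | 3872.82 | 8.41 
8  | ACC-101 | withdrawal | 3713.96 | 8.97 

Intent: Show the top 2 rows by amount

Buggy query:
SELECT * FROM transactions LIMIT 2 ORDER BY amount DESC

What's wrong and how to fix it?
Bug: ORDER BY cannot follow LIMIT; LIMIT is the final clause

Fix: Sort with ORDER BY, then apply LIMIT

Corrected query:
SELECT * FROM transactions ORDER BY amount DESC LIMIT 2

Result:
id | account | kind    | amount  | fee 
---+---------+---------+---------+-----
4  | ACC-103 | fee     | 4624.96 | 4.87
7  | ACC-104 | payment | 3872.82 | 8.41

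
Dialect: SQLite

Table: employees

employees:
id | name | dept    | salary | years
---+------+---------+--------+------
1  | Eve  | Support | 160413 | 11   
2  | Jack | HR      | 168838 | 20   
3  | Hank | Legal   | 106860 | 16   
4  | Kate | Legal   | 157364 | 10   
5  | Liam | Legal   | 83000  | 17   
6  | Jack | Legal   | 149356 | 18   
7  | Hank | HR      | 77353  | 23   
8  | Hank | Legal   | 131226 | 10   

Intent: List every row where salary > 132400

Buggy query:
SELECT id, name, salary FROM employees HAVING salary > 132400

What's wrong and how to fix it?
Bug: HAVING filters the output of aggregation, but this query has no GROUP BY and no aggregate functions, so SQLite rejects it (HAVING clause on a non-aggregate query); the condition here is per row

Fix: Replace HAVING with WHERE since the condition applies to individual rows

Corrected query:
SELECT id, name, salary FROM employees WHERE salary > 132400

Result:
id | name | salary
---+------+-------
1  | Eve  | 160413
2  | Jack | 168838
4  | Kate | 157364
6  | Jack | 149356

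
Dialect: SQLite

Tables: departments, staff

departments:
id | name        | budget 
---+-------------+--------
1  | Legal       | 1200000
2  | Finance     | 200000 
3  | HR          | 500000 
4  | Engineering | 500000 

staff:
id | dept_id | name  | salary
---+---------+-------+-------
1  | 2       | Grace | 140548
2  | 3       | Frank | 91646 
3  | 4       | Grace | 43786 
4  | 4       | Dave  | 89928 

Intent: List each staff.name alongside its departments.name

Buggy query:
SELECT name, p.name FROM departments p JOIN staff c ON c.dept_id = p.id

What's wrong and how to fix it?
Bug: Both tables have a 'name' column; the unqualified reference is ambiguous

Fix: Prefix ambiguous columns with the table alias

Corrected query:
SELECT c.name, p.name FROM departments p JOIN staff c ON c.dept_id = p.id

Result:
name  | name       
------+------------
Grace | Finance    
Frank | HR         
Grace | Engineering
Dave  | Engineering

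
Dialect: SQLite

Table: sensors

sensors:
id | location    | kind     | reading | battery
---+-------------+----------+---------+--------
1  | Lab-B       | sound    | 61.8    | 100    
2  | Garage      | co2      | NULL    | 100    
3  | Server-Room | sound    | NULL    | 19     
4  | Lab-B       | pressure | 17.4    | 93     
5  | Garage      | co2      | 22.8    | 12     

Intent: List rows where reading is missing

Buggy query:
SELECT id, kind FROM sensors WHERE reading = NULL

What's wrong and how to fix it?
Bug: '= NULL' is always unknown in SQL three-valued logic, so no rows match

Fix: Replace '= NULL' with 'IS NULL'

Corrected query:
SELECT id, kind FROM sensors WHERE reading IS NULL

Result:
id | kind 
---+------
2  | co2  
3  | sound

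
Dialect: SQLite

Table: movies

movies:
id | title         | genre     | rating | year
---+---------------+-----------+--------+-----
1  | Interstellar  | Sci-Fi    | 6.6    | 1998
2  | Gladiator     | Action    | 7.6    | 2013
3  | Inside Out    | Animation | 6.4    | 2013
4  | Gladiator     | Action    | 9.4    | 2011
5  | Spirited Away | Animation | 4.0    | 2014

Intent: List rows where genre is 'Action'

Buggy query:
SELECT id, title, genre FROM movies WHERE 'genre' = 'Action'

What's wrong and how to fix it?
Bug: 'genre' in single quotes is a string literal, not the column; the comparison is literal-vs-literal and never true

Fix: Reference the column as genre without single quotes

Corrected query:
SELECT id, title, genre FROM movies WHERE genre = 'Action'

Result:
id | title     | genre 
---+-----------+-------
2  | Gladiator | Action
4  | Gladiator | Action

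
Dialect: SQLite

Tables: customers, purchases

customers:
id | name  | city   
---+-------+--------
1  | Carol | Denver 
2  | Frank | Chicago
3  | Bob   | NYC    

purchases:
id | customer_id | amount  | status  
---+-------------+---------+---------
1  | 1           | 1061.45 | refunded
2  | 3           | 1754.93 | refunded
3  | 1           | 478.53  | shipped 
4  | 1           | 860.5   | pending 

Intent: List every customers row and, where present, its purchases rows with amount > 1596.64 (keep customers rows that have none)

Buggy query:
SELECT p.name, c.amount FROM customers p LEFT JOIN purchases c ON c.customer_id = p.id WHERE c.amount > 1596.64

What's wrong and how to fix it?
Bug: Filtering c.amount in WHERE discards the NULL rows produced by LEFT JOIN, turning it into an inner join

Fix: Put 'c.amount > 1596.64' in the JOIN's ON clause instead of WHERE

Corrected query:
SELECT p.name, c.amount FROM customers p LEFT JOIN purchases c ON c.customer_id = p.id AND c.amount > 1596.64

Result:
name  | amount 
------+--------
Carol | NULL   
Frank | NULL   
Bob   | 1754.93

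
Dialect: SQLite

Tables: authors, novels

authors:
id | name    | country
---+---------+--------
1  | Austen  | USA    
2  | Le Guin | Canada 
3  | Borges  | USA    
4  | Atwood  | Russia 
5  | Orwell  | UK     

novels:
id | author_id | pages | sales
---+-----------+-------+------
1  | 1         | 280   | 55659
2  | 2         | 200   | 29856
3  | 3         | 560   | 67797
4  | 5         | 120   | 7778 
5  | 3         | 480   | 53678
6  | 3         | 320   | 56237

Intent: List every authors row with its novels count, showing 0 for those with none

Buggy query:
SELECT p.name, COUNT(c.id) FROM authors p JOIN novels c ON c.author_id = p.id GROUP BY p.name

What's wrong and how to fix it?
Bug: INNER JOIN drops authors rows that have no matching novels rows

Fix: Use LEFT JOIN so parents without children still appear (COUNT(c.id) gives 0)

Corrected query:
SELECT p.name, COUNT(c.id) FROM authors p LEFT JOIN novels c ON c.author_id = p.id GROUP BY p.name

Result:
name    | COUNT(c.id)
--------+------------
Atwood  | 0          
Austen  | 1          
Borges  | 3          
Le Guin | 1          
Orwell  | 1          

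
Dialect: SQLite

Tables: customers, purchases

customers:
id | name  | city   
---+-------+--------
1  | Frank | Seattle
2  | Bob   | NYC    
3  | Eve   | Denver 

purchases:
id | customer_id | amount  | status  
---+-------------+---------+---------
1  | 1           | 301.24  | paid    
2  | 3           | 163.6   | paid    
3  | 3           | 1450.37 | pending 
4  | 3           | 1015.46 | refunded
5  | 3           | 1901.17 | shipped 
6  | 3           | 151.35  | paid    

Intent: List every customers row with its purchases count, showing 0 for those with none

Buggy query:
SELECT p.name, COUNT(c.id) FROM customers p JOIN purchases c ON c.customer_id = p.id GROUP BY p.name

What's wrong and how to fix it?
Bug: INNER JOIN drops customers rows that have no matching purchases rows

Fix: Switch to LEFT JOIN to retain unmatched parent rows

Corrected query:
SELECT p.name, COUNT(c.id) FROM customers p LEFT JOIN purchases c ON c.customer_id = p.id GROUP BY p.name

Result:
name  | COUNT(c.id)
------+------------
Bob   | 0          
Eve   | 5          
Frank | 1          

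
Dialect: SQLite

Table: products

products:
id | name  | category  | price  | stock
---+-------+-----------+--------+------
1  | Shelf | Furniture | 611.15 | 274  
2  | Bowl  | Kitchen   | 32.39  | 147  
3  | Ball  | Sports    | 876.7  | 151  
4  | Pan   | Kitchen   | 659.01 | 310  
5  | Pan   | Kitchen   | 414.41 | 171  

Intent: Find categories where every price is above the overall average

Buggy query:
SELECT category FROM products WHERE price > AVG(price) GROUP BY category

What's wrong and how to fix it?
Bug: WHERE evaluates per row before aggregation, so AVG() is unavailable

Fix: Compute the overall average in a scalar subquery and compare each group's MIN against it in HAVING

Corrected query:
SELECT category FROM products GROUP BY category HAVING MIN(price) > (SELECT AVG(price) FROM products)

Result:
category 
---------
Furniture
Sports   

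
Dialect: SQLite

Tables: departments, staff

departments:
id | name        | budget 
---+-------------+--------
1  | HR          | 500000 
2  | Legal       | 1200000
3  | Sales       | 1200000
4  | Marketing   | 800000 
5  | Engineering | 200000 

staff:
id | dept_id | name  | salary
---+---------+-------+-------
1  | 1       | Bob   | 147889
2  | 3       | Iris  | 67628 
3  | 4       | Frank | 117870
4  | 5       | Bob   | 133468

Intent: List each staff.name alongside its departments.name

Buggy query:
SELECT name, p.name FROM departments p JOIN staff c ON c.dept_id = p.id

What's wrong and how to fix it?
Bug: Both tables have a 'name' column; the unqualified reference is ambiguous

Fix: Prefix ambiguous columns with the table alias

Corrected query:
SELECT c.name, p.name FROM departments p JOIN staff c ON c.dept_id = p.id

Result:
name  | name       
------+------------
Bob   | HR         
Iris  | Sales      
Frank | Marketing  
Bob   | Engineering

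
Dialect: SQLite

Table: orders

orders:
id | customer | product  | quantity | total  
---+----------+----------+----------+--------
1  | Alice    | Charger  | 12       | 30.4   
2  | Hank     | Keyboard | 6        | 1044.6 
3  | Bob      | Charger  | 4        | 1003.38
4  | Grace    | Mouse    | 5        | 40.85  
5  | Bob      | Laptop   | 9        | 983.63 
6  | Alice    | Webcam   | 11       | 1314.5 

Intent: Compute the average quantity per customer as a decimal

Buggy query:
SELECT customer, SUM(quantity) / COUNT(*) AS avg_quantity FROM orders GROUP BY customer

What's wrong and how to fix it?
Bug: SUM(quantity) and COUNT(*) are both integers; the division truncates the fractional part

Fix: Multiply by 1.0 (or CAST to REAL) to force floating-point division

Corrected query:
SELECT customer, SUM(quantity) * 1.0 / COUNT(*) AS avg_quantity FROM orders GROUP BY customer

Result:
customer | avg_quantity
---------+-------------
Alice    | 11.5        
Bob      | 6.5         
Grace    | 5           
Hank     | 6           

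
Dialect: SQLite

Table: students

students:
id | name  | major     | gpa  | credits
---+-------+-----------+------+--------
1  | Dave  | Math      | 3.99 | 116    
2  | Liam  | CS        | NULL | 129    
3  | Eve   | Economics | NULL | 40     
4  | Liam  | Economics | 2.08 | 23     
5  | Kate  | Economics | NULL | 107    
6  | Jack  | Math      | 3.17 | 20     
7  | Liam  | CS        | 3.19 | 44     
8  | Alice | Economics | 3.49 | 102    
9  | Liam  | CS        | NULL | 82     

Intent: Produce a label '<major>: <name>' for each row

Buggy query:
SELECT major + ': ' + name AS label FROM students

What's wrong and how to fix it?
Bug: SQLite uses || for string concatenation; + coerces text to numbers (yielding 0)

Fix: Use the || operator for string concatenation

Corrected query:
SELECT major || ': ' || name AS label FROM students

Result:
label           
----------------
Math: Dave      
CS: Liam        
Economics: Eve  
Economics: Liam 
Economics: Kate 
Math: Jack      
CS: Liam        
Economics: Alice
CS: Liam        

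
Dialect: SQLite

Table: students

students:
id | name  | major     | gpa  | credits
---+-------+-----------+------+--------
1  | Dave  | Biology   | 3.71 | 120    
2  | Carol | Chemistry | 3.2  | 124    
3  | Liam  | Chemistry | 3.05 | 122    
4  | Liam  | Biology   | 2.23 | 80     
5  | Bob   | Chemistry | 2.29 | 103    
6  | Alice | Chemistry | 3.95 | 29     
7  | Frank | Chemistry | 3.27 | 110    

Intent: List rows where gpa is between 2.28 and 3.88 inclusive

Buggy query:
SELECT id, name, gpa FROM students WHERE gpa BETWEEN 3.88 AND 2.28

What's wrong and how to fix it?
Bug: BETWEEN expects the lower bound first; with 3.88 AND 2.28 the range is empty

Fix: Swap the bounds so the smaller value comes first

Corrected query:
SELECT id, name, gpa FROM students WHERE gpa BETWEEN 2.28 AND 3.88

Result:
id | name  | gpa 
---+-------+-----
1  | Dave  | 3.71
2  | Carol | 3.2 
3  | Liam  | 3.05
5  | Bob   | 2.29
7  | Frank | 3.27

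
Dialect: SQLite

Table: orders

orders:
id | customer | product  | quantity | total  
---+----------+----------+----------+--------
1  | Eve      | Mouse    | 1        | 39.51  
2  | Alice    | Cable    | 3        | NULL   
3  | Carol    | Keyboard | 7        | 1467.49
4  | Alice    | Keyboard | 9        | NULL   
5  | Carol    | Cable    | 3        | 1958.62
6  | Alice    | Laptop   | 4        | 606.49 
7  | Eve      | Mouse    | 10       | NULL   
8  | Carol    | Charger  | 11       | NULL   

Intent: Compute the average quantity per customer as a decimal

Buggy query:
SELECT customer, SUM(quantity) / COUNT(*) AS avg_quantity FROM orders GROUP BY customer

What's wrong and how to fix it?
Bug: SUM(quantity) and COUNT(*) are both integers; the division truncates the fractional part

Fix: Cast one side to REAL so the division keeps the fractional part

Corrected query:
SELECT customer, SUM(quantity) * 1.0 / COUNT(*) AS avg_quantity FROM orders GROUP BY customer

Result:
customer | avg_quantity
---------+-------------
Alice    | 5.333333    
Carol    | 7           
Eve      | 5.5         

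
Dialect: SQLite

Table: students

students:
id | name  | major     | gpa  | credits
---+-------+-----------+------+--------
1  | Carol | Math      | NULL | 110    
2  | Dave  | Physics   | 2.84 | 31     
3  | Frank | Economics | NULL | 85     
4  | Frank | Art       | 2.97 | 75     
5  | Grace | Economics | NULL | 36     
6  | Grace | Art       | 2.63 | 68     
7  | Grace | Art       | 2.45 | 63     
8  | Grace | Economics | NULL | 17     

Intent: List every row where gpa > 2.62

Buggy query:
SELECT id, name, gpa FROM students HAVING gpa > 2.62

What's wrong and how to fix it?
Bug: HAVING filters the output of aggregation, but this query has no GROUP BY and no aggregate functions, so SQLite rejects it (HAVING clause on a non-aggregate query); the condition here is per row

Fix: Use WHERE for row-level filtering

Corrected query:
SELECT id, name, gpa FROM students WHERE gpa > 2.62

Result:
id | name  | gpa 
---+-------+-----
2  | Dave  | 2.84
4  | Frank | 2.97
6  | Grace | 2.63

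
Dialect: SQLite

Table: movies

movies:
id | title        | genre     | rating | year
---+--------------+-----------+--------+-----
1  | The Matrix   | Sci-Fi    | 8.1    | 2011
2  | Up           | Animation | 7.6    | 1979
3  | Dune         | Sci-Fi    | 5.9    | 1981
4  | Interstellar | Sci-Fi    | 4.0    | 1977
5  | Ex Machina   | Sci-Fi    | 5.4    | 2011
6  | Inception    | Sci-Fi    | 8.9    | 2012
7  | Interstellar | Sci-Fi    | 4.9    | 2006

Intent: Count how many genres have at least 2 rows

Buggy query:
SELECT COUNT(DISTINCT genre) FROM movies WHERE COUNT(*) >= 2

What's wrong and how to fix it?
Bug: WHERE filters individual rows, not groups, so a group-level COUNT is invalid there

Fix: Group first with HAVING COUNT(*) >= 2, then COUNT the resulting groups

Corrected query:
SELECT COUNT(*) FROM (SELECT genre FROM movies GROUP BY genre HAVING COUNT(*) >= 2)

Result:
COUNT(*)
--------
1       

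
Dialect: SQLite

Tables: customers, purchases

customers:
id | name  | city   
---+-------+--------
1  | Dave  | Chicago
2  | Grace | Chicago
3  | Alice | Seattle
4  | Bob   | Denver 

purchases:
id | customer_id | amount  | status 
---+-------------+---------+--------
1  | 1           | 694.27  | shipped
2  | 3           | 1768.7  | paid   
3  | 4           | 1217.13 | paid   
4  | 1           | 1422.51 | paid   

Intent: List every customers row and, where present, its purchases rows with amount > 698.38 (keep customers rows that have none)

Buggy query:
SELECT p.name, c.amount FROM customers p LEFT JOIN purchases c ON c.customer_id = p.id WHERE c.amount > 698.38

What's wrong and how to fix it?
Bug: A WHERE condition on the right-hand table after LEFT JOIN drops unmatched parents

Fix: Put 'c.amount > 698.38' in the JOIN's ON clause instead of WHERE

Corrected query:
SELECT p.name, c.amount FROM customers p LEFT JOIN purchases c ON c.customer_id = p.id AND c.amount > 698.38

Result:
name  | amount 
------+--------
Dave  | 1422.51
Grace | NULL   
Alice | 1768.7 
Bob   | 1217.13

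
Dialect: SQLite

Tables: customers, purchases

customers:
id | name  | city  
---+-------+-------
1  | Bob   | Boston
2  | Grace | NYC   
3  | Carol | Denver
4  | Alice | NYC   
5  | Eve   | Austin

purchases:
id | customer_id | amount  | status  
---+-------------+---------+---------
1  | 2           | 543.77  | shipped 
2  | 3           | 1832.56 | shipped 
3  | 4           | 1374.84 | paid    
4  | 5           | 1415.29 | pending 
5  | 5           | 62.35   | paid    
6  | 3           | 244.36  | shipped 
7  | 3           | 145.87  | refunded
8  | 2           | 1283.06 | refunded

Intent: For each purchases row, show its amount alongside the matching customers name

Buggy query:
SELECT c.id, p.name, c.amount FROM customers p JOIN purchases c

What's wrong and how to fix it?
Bug: Missing join condition: each purchases row is matched to all customers rows instead of just its own

Fix: Add ON c.customer_id = p.id to the JOIN

Corrected query:
SELECT c.id, p.name, c.amount FROM customers p JOIN purchases c ON c.customer_id = p.id

Result:
id | name  | amount 
---+-------+--------
1  | Grace | 543.77 
2  | Carol | 1832.56
3  | Alice | 1374.84
4  | Eve   | 1415.29
5  | Eve   | 62.35  
6  | Carol | 244.36 
7  | Carol | 145.87 
8  | Grace | 1283.06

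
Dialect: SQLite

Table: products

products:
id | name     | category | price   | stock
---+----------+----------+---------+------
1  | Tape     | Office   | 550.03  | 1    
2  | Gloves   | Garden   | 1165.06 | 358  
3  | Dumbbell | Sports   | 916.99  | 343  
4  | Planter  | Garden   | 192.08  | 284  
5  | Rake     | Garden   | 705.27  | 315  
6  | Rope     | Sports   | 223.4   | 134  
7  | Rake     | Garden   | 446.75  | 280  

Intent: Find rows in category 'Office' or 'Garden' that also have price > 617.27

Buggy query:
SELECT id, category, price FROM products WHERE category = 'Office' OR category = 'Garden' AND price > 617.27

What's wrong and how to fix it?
Bug: AND binds tighter than OR, so this parses as category = 'Office' OR (category = 'Garden' AND price > 617.27)

Fix: Add parentheses around the OR so the AND applies to both alternatives

Corrected query:
SELECT id, category, price FROM products WHERE (category = 'Office' OR category = 'Garden') AND price > 617.27

Result:
id | category | price  
---+----------+--------
2  | Garden   | 1165.06
5  | Garden   | 705.27 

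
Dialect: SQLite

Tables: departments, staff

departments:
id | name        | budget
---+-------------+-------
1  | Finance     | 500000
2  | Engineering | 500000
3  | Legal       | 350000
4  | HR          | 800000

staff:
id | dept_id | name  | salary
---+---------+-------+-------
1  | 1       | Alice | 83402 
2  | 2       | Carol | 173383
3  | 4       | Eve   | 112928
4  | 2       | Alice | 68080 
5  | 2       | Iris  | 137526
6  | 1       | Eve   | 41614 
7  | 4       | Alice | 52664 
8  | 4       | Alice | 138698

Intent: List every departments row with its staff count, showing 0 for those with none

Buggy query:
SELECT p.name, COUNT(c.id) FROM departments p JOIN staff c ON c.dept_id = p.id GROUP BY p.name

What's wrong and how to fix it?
Bug: An inner join excludes parents with zero children

Fix: Use LEFT JOIN so parents without children still appear (COUNT(c.id) gives 0)

Corrected query:
SELECT p.name, COUNT(c.id) FROM departments p LEFT JOIN staff c ON c.dept_id = p.id GROUP BY p.name

Result:
name        | COUNT(c.id)
------------+------------
Engineering | 3          
Finance     | 2          
HR          | 3          
Legal       | 0          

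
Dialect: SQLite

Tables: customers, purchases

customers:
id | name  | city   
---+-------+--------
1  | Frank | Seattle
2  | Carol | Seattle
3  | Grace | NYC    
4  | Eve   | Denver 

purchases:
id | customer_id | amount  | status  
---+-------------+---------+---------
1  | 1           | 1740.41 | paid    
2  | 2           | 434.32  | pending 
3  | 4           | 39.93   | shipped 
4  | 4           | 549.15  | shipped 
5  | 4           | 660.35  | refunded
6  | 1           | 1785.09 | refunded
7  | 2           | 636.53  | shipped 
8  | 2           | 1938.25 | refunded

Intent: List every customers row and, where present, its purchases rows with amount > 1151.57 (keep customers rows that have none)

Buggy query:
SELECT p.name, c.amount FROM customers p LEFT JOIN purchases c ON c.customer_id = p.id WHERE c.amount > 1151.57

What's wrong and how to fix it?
Bug: Filtering c.amount in WHERE discards the NULL rows produced by LEFT JOIN, turning it into an inner join

Fix: Put 'c.amount > 1151.57' in the JOIN's ON clause instead of WHERE

Corrected query:
SELECT p.name, c.amount FROM customers p LEFT JOIN purchases c ON c.customer_id = p.id AND c.amount > 1151.57

Result:
name  | amount 
------+--------
Frank | 1740.41
Frank | 1785.09
Carol | 1938.25
Grace | NULL   
Eve   | NULL   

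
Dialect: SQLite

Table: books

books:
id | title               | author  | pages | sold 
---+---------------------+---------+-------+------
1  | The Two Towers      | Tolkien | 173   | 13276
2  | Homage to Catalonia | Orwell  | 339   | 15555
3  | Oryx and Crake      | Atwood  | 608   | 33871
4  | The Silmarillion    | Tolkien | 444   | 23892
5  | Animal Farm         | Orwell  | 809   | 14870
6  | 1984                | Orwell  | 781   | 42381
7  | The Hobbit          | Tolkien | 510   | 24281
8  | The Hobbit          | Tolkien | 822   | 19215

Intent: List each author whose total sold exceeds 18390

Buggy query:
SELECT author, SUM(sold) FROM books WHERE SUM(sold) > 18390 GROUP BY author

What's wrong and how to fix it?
Bug: WHERE runs before GROUP BY, so aggregates aren't available there

Fix: Move the aggregate condition to a HAVING clause

Corrected query:
SELECT author, SUM(sold) FROM books GROUP BY author HAVING SUM(sold) > 18390

Result:
author  | SUM(sold)
--------+----------
Atwood  | 33871    
Orwell  | 72806    
Tolkien | 80664    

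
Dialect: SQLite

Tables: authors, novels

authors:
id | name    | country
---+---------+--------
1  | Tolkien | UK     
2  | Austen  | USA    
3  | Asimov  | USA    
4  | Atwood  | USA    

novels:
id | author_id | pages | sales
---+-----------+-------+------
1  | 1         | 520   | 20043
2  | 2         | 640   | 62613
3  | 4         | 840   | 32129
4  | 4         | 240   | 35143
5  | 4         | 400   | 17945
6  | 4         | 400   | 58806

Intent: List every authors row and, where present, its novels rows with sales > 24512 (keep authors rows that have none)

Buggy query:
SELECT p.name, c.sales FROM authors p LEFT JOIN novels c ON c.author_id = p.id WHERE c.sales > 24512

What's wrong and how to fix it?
Bug: Filtering c.sales in WHERE discards the NULL rows produced by LEFT JOIN, turning it into an inner join

Fix: Move the right-table condition into the ON clause so unmatched parents are kept

Corrected query:
SELECT p.name, c.sales FROM authors p LEFT JOIN novels c ON c.author_id = p.id AND c.sales > 24512

Result:
name    | sales
--------+------
Tolkien | NULL 
Austen  | 62613
Asimov  | NULL 
Atwood  | 32129
Atwood  | 35143
Atwood  | 58806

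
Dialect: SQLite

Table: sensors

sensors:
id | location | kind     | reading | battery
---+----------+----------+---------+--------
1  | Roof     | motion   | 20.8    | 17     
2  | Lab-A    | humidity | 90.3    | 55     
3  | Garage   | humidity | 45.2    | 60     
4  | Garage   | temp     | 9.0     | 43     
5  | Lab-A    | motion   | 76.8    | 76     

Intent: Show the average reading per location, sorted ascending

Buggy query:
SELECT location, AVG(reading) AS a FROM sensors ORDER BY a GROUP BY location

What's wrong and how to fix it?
Bug: ORDER BY appears before GROUP BY; SQL clause order requires GROUP BY first

Fix: Reorder: SELECT … FROM … GROUP BY … ORDER BY …

Corrected query:
SELECT location, AVG(reading) AS a FROM sensors GROUP BY location ORDER BY a

Result:
location | a    
---------+------
Roof     | 20.8 
Garage   | 27.1 
Lab-A    | 83.55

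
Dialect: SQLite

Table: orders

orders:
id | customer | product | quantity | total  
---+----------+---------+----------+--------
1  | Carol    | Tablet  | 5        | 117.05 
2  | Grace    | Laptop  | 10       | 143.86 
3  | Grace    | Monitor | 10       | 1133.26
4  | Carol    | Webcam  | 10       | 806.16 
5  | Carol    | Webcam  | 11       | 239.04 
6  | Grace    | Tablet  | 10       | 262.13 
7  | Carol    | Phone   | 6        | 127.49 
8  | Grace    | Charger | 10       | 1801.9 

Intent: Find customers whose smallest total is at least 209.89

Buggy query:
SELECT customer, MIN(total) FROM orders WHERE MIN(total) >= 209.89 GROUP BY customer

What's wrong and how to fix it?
Bug: MIN() in WHERE is a misuse of aggregate

Fix: Replace WHERE with HAVING after the GROUP BY

Corrected query:
SELECT customer, MIN(total) FROM orders GROUP BY customer HAVING MIN(total) >= 209.89

Result:
(no rows)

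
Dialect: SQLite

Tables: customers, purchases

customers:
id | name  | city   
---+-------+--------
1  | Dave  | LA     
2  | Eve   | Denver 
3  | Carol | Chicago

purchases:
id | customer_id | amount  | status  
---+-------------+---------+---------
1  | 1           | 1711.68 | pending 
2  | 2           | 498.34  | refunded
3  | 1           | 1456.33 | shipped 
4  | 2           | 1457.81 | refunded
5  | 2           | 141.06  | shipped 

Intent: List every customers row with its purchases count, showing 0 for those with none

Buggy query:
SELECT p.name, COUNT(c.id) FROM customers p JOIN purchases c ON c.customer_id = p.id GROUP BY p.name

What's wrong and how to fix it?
Bug: INNER JOIN drops customers rows that have no matching purchases rows

Fix: Switch to LEFT JOIN to retain unmatched parent rows

Corrected query:
SELECT p.name, COUNT(c.id) FROM customers p LEFT JOIN purchases c ON c.customer_id = p.id GROUP BY p.name

Result:
name  | COUNT(c.id)
------+------------
Carol | 0          
Dave  | 2          
Eve   | 3          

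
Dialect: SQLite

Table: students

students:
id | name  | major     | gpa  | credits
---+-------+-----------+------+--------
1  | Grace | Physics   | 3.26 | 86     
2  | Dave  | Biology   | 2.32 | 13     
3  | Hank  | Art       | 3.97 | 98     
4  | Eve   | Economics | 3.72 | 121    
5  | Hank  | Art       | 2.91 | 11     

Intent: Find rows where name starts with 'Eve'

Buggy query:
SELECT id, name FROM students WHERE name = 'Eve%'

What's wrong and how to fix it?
Bug: '=' compares the literal string including the % character; pattern matching needs LIKE

Fix: Replace '=' with LIKE so 'Eve%' is treated as a pattern

Corrected query:
SELECT id, name FROM students WHERE name LIKE 'Eve%'

Result:
id | name
---+-----
4  | Eve 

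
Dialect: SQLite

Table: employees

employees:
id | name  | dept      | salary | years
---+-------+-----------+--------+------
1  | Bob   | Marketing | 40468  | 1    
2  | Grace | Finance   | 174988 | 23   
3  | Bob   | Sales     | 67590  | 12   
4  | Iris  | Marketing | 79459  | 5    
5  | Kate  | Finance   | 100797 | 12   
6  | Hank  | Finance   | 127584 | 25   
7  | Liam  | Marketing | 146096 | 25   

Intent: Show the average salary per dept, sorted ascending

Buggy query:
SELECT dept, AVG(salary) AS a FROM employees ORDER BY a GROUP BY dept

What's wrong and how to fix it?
Bug: ORDER BY appears before GROUP BY; SQL clause order requires GROUP BY first

Fix: Move ORDER BY to the end, after GROUP BY

Corrected query:
SELECT dept, AVG(salary) AS a FROM employees GROUP BY dept ORDER BY a

Result:
dept      | a            
----------+--------------
Sales     | 67590        
Marketing | 88674.333333 
Finance   | 134456.333333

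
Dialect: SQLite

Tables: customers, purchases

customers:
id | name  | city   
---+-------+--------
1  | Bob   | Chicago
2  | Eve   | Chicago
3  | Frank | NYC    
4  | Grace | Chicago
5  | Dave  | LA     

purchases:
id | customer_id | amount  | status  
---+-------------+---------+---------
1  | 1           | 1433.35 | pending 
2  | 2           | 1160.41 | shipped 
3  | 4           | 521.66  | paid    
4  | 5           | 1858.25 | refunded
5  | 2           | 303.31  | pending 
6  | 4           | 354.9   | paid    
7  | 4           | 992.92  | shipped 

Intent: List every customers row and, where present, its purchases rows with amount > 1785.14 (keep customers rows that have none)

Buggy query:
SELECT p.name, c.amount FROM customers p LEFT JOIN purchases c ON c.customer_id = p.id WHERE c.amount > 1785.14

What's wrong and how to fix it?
Bug: Filtering c.amount in WHERE discards the NULL rows produced by LEFT JOIN, turning it into an inner join

Fix: Move the right-table condition into the ON clause so unmatched parents are kept

Corrected query:
SELECT p.name, c.amount FROM customers p LEFT JOIN purchases c ON c.customer_id = p.id AND c.amount > 1785.14

Result:
name  | amount 
------+--------
Bob   | NULL   
Eve   | NULL   
Frank | NULL   
Grace | NULL   
Dave  | 1858.25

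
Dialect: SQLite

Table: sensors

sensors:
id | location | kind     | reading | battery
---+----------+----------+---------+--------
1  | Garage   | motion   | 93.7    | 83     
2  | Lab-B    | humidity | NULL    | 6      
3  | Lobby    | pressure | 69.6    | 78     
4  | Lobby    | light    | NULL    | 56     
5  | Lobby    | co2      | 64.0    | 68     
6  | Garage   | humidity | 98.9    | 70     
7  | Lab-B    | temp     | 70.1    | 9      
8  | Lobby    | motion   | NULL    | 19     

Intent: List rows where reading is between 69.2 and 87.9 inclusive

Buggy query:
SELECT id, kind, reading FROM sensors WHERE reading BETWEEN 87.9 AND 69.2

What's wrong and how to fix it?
Bug: BETWEEN expects the lower bound first; with 87.9 AND 69.2 the range is empty

Fix: Write BETWEEN 69.2 AND 87.9

Corrected query:
SELECT id, kind, reading FROM sensors WHERE reading BETWEEN 69.2 AND 87.9

Result:
id | kind     | reading
---+----------+--------
3  | pressure | 69.6   
7  | temp     | 70.1   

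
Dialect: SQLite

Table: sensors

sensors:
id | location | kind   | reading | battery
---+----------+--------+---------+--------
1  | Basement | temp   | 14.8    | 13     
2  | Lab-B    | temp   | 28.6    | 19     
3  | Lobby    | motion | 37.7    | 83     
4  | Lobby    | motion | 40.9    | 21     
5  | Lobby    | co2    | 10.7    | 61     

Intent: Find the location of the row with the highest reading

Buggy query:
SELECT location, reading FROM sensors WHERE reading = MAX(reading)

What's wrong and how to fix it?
Bug: MAX(reading) is an aggregate and cannot be used directly in WHERE

Fix: Wrap MAX in a scalar subquery so WHERE compares against a single value

Corrected query:
SELECT location, reading FROM sensors WHERE reading = (SELECT MAX(reading) FROM sensors)

Result:
location | reading
---------+--------
Lobby    | 40.9   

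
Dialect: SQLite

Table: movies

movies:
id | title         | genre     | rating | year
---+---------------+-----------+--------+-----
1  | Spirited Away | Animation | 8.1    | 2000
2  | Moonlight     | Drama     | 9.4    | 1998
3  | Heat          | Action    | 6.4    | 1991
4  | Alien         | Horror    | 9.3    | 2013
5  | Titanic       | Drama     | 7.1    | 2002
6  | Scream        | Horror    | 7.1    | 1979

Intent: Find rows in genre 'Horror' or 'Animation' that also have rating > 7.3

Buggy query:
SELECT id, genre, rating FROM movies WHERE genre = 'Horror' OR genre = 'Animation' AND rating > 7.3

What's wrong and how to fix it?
Bug: AND binds tighter than OR, so this parses as genre = 'Horror' OR (genre = 'Animation' AND rating > 7.3)

Fix: Group the OR with parentheses (or use IN), then AND the threshold

Corrected query:
SELECT id, genre, rating FROM movies WHERE (genre = 'Horror' OR genre = 'Animation') AND rating > 7.3

Result:
id | genre     | rating
---+-----------+-------
1  | Animation | 8.1   
4  | Horror    | 9.3   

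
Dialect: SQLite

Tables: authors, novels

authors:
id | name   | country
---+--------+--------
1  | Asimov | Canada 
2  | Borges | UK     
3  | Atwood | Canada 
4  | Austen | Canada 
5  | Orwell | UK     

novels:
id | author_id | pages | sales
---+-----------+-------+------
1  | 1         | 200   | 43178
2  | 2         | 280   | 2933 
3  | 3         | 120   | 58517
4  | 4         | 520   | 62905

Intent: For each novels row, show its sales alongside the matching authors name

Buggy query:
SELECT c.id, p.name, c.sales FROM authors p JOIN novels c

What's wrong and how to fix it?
Bug: Missing join condition: each novels row is matched to all authors rows instead of just its own

Fix: Specify the join condition linking the foreign key to the parent id

Corrected query:
SELECT c.id, p.name, c.sales FROM authors p JOIN novels c ON c.author_id = p.id

Result:
id | name   | sales
---+--------+------
1  | Asimov | 43178
2  | Borges | 2933 
3  | Atwood | 58517
4  | Austen | 62905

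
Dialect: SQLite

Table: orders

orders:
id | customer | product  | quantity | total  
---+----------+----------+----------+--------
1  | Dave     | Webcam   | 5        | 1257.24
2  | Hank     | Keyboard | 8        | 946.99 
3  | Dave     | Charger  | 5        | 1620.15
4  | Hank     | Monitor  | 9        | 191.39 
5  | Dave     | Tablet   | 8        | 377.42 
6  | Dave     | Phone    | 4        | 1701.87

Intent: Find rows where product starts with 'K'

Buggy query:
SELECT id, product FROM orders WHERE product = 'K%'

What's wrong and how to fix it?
Bug: Wildcards only work with LIKE; '=' treats '%' as a literal character

Fix: Use LIKE for wildcard pattern matching

Corrected query:
SELECT id, product FROM orders WHERE product LIKE 'K%'

Result:
id | product 
---+---------
2  | Keyboard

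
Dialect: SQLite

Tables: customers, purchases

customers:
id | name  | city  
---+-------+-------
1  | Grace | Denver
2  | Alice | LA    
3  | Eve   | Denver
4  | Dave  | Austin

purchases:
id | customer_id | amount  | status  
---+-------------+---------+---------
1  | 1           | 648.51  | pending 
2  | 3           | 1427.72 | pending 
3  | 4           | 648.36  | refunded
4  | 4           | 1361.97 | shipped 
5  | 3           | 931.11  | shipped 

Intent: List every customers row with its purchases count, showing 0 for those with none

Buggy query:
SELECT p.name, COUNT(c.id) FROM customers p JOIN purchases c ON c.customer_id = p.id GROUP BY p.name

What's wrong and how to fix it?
Bug: INNER JOIN drops customers rows that have no matching purchases rows

Fix: Switch to LEFT JOIN to retain unmatched parent rows

Corrected query:
SELECT p.name, COUNT(c.id) FROM customers p LEFT JOIN purchases c ON c.customer_id = p.id GROUP BY p.name

Result:
name  | COUNT(c.id)
------+------------
Alice | 0          
Dave  | 2          
Eve   | 2          
Grace | 1          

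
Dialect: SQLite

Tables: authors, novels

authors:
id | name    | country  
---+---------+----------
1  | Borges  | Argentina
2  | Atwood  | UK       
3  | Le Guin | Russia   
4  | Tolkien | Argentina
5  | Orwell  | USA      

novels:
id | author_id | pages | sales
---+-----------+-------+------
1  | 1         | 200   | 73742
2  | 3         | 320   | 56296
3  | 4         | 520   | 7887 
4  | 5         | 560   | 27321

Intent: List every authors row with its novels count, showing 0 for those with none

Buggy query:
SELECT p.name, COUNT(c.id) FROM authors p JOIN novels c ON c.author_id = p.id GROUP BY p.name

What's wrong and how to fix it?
Bug: An inner join excludes parents with zero children

Fix: Use LEFT JOIN so parents without children still appear (COUNT(c.id) gives 0)

Corrected query:
SELECT p.name, COUNT(c.id) FROM authors p LEFT JOIN novels c ON c.author_id = p.id GROUP BY p.name

Result:
name    | COUNT(c.id)
--------+------------
Atwood  | 0          
Borges  | 1          
Le Guin | 1          
Orwell  | 1          
Tolkien | 1          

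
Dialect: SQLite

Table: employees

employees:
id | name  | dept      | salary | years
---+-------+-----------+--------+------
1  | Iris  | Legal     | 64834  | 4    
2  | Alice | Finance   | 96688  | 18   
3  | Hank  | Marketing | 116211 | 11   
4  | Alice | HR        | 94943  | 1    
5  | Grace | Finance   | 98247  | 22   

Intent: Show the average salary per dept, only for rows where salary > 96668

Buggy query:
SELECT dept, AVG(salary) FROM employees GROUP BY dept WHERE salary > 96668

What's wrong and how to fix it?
Bug: Row-level WHERE must come before GROUP BY in the clause order

Fix: Place WHERE between FROM and GROUP BY

Corrected query:
SELECT dept, AVG(salary) FROM employees WHERE salary > 96668 GROUP BY dept

Result:
dept      | AVG(salary)
----------+------------
Finance   | 97467.5    
Marketing | 116211     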